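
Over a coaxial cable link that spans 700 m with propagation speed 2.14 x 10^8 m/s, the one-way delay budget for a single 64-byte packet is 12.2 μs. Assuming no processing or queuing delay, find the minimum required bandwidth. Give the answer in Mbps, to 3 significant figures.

L = 512 bits.
Propagation delay = 700 / 214000000 = 3.27103 μs.
Transmission budget = 12.2 − 3.27103 = 8.92897 μs.
R ≥ L / t_tx = 512 bits / 8.92897e-06 s = 57.3 Mbps.

57.3 Mbps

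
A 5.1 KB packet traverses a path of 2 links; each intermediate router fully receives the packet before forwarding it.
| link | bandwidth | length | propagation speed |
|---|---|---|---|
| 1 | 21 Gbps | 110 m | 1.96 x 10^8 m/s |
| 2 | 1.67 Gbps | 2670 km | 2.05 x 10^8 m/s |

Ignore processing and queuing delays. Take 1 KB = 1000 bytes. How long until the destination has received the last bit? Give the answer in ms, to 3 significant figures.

L = 40800 bits.
Transmission delays (L/R per hop): 0.00194286, 0.0244311 ms; sum = 0.026374 ms.
Propagation delays (d/s per hop): 0.000561224, 13.0244 ms; sum = 13.025 ms.
End-to-end = 13.1 ms.

13.1 ms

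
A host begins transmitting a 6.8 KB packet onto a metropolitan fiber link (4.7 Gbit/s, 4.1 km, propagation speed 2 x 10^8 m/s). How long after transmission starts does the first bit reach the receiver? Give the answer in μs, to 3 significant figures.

20.5 μs

First bit experiences only propagation delay: d/s = 4100/200000000 = 20.5 μs.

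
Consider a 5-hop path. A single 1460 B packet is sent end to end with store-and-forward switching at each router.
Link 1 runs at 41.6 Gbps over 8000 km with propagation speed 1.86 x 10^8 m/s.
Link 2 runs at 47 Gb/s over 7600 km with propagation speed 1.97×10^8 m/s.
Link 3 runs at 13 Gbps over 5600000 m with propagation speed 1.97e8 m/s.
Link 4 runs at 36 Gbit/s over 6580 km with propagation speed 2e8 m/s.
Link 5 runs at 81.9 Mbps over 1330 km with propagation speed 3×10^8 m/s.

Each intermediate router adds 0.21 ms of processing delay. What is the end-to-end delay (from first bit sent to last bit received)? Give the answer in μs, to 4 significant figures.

L = 1460 × 8 = 11680 bits.
Transmission delays (L/R per hop): 0.280769, 0.248511, 0.898462, 0.324444, 142.613 μs; sum = 144.365 μs.
Propagation delays (d/s per hop): 43010.8, 38578.7, 28426.4, 32900, 4433.33 μs; sum = 147349 μs.
Processing at 4 router(s): 4 × 0.21 ms = 840 μs.
End-to-end = 148300 μs.

148300 μs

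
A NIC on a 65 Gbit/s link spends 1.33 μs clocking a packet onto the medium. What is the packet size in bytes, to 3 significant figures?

10800 bytes

L = R × t_tx = 65000000000 b/s × 1.33e-06 s = 86450 bits.
In bytes: 86450 / 8 = 10800 bytes.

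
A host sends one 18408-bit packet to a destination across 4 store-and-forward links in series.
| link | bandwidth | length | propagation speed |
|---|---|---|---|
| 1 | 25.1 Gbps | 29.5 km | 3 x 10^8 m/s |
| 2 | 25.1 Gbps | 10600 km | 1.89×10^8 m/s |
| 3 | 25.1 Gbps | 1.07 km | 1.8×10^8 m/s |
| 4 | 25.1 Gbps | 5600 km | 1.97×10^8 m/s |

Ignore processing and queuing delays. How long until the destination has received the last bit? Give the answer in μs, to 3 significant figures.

84600 μs

Transmission delay per hop = L/R = 18408/25100000000 = 0.733386 μs; 4 hops → 2.93355 μs.
Propagation delays (d/s per hop): 98.3333, 56084.7, 5.94444, 28426.4 μs; sum = 84615.3 μs.
End-to-end = 84600 μs.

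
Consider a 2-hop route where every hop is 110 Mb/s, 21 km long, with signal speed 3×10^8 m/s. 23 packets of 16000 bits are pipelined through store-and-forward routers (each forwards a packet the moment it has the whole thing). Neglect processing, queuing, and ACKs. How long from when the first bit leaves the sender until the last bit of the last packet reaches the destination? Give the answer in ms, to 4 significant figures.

Per-hop transmission t_tx = L/R = 16000/110000000 = 0.145455 ms.
Per-hop propagation t_prop = 21000/300000000 = 0.07 ms.
Pipeline fill: first packet needs 2·t_tx to clear all hops; remaining 22 packets each add one t_tx.
Total = (2+23-1)·t_tx + 2·t_prop = 24·0.145455 + 2·0.07 = 3.631 ms.

3.631 ms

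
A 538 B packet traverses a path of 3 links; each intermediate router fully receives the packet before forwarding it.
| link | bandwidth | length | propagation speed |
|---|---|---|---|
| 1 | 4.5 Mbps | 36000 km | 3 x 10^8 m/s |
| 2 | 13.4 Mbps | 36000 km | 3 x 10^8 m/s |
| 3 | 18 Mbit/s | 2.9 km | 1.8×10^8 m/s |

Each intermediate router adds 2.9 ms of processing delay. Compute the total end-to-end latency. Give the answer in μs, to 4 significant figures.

L = 538 × 8 = 4304 bits.
Transmission delays (L/R per hop): 956.444, 321.194, 239.111 μs; sum = 1516.75 μs.
Propagation delays (d/s per hop): 120000, 120000, 16.1111 μs; sum = 240016 μs.
Processing at 2 router(s): 2 × 2.9 ms = 5800 μs.
End-to-end = 247300 μs.

247300 μs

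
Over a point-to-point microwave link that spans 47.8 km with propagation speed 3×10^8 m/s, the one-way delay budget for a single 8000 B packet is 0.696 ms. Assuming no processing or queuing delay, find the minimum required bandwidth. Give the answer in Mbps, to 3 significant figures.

L = 64000 bits.
Propagation delay = 47800 / 300000000 = 0.159333 ms.
Transmission budget = 0.696 − 0.159333 = 0.536667 ms.
R ≥ L / t_tx = 64000 bits / 0.000536667 s = 119 Mbps.

119 Mbps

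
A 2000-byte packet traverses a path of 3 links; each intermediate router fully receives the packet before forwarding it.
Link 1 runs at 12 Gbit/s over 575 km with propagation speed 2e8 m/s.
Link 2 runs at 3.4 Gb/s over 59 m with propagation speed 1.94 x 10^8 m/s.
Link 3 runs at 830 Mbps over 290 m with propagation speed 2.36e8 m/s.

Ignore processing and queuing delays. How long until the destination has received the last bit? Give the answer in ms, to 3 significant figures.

2.90 ms

L = 2000 × 8 = 16000 bits.
Transmission delays (L/R per hop): 0.00133333, 0.00470588, 0.0192771 ms; sum = 0.0253163 ms.
Propagation delays (d/s per hop): 2.875, 0.000304124, 0.00122881 ms; sum = 2.87653 ms.
End-to-end = 2.90 ms.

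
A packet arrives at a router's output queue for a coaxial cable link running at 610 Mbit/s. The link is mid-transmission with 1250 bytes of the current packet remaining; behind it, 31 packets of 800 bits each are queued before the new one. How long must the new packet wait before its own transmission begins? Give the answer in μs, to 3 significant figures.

57.0 μs

Each queued packet: L/R = 800/610000000 = 1.31148 μs.
31 queued → 40.6557 μs.
Plus remaining 10000 bits of current packet: 16.3934 μs.
Queuing delay = 57.0 μs.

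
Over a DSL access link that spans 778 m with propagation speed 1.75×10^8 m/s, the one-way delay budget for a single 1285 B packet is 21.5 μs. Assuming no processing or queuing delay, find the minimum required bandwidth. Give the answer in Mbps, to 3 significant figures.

603 Mbps

L = 10280 bits.
Propagation delay = 778 / 175000000 = 4.44571 μs.
Transmission budget = 21.5 − 4.44571 = 17.0543 μs.
R ≥ L / t_tx = 10280 bits / 1.70543e-05 s = 603 Mbps.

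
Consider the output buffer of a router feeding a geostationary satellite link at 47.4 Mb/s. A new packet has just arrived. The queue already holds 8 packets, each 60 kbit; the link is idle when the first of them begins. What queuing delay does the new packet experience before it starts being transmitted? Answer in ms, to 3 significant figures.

10.1 ms

Each queued packet: L/R = 60000/47400000 = 1.26582 ms.
8 queued → 10.1266 ms.
Queuing delay = 10.1 ms.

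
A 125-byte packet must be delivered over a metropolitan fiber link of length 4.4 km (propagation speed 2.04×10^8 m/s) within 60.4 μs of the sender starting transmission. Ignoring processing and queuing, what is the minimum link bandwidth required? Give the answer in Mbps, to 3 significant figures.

L = 1000 bits.
Propagation delay = 4400 / 204000000 = 21.5686 μs.
Transmission budget = 60.4 − 21.5686 = 38.8314 μs.
R ≥ L / t_tx = 1000 bits / 3.88314e-05 s = 25.8 Mbps.

25.8 Mbps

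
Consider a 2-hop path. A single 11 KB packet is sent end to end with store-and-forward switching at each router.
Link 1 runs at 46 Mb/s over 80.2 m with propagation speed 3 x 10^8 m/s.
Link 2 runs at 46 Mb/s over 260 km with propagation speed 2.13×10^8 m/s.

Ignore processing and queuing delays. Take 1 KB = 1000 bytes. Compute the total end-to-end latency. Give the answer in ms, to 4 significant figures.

L = 88000 bits.
Transmission delay per hop = L/R = 88000/46000000 = 1.91304 ms; 2 hops → 3.82609 ms.
Propagation delays (d/s per hop): 0.000267333, 1.22066 ms; sum = 1.22092 ms.
End-to-end = 5.047 ms.

5.047 ms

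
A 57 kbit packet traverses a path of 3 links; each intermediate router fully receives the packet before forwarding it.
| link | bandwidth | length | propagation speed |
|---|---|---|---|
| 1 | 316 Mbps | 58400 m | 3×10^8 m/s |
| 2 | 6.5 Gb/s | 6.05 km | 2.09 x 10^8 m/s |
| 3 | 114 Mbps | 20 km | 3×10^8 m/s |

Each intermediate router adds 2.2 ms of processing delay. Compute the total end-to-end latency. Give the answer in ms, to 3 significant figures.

L = 57000 bits.
Transmission delays (L/R per hop): 0.18038, 0.00876923, 0.5 ms; sum = 0.689149 ms.
Propagation delays (d/s per hop): 0.194667, 0.0289474, 0.0666667 ms; sum = 0.290281 ms.
Processing at 2 router(s): 2 × 2.2 ms = 4.4 ms.
End-to-end = 5.38 ms.

5.38 ms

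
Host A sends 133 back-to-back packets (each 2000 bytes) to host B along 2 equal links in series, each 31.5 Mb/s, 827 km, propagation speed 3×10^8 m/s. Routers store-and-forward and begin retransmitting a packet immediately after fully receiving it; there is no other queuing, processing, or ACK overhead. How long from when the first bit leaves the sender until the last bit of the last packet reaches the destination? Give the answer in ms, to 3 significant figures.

Per-hop transmission t_tx = L/R = 16000/31500000 = 0.507937 ms.
Per-hop propagation t_prop = 827000/300000000 = 2.75667 ms.
Pipeline fill: first packet needs 2·t_tx to clear all hops; remaining 132 packets each add one t_tx.
Total = (2+133-1)·t_tx + 2·t_prop = 134·0.507937 + 2·2.75667 = 73.6 ms.

73.6 ms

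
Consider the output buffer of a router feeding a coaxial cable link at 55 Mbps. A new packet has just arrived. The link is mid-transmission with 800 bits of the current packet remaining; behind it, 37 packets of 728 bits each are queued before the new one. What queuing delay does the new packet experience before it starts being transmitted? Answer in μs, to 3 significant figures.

504 μs

Each queued packet: L/R = 728/55000000 = 13.2364 μs.
37 queued → 489.745 μs.
Plus remaining 800 bits of current packet: 14.5455 μs.
Queuing delay = 504 μs.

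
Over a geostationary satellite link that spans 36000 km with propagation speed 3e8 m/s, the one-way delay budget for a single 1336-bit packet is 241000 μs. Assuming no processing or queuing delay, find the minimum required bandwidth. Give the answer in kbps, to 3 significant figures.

11.0 kbps

Propagation delay = 36000000 / 300000000 = 120000 μs.
Transmission budget = 241000 − 120000 = 121000 μs.
R ≥ L / t_tx = 1336 bits / 0.121 s = 11.0 kbps.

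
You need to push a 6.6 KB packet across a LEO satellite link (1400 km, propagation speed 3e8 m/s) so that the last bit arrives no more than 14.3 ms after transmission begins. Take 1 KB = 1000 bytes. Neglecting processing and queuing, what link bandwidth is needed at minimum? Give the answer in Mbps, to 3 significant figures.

5.48 Mbps

L = 52800 bits.
Propagation delay = 1400000 / 300000000 = 4.66667 ms.
Transmission budget = 14.3 − 4.66667 = 9.63333 ms.
R ≥ L / t_tx = 52800 bits / 0.00963333 s = 5.48 Mbps.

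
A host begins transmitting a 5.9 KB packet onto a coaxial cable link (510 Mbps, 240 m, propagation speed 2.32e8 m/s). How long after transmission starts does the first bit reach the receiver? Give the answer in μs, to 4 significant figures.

1.034 μs

First bit experiences only propagation delay: d/s = 240/2.32e+08 = 1.034 μs.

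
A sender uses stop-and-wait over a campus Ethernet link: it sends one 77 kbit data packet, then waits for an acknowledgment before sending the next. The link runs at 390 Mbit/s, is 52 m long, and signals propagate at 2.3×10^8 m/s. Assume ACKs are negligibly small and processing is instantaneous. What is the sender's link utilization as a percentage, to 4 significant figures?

99.77 %

t_tx = L/R = 77000/390000000 = 0.000197436 s.
t_prop = 52/2.3e+08 = 2.26087e-07 s; RTT = 4.52174e-07 s.
Cycle = t_tx + RTT = 0.000197888 s.
Utilization = t_tx / cycle = 0.000197436/0.000197888 = 99.77 %.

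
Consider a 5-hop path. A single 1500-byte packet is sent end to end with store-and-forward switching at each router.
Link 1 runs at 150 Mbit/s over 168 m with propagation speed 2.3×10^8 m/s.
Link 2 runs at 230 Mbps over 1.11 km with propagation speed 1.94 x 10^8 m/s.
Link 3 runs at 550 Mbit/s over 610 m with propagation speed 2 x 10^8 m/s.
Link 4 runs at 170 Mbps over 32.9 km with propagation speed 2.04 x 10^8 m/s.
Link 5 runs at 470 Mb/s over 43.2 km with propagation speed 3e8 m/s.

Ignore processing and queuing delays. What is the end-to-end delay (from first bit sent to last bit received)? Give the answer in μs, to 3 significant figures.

L = 1500 × 8 = 12000 bits.
Transmission delays (L/R per hop): 80, 52.1739, 21.8182, 70.5882, 25.5319 μs; sum = 250.112 μs.
Propagation delays (d/s per hop): 0.730435, 5.72165, 3.05, 161.275, 144 μs; sum = 314.777 μs.
End-to-end = 565 μs.

565 μs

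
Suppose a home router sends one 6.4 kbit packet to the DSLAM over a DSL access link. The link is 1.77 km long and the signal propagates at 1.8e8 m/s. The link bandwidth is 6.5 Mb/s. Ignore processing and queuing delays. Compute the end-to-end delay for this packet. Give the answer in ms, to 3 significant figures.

L = 6400 bits.
Transmission delay = L/R = 6400 / 6500000 = 0.984615 ms.
Propagation delay = d/s = 1770 m / 180000000 m/s = 0.00983333 ms.
Total = 0.994 ms.

0.994 ms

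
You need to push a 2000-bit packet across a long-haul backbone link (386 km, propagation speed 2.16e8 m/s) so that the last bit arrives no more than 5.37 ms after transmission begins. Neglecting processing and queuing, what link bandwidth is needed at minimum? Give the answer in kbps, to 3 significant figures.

558 kbps

Propagation delay = 386000 / 216000000 = 1.78704 ms.
Transmission budget = 5.37 − 1.78704 = 3.58296 ms.
R ≥ L / t_tx = 2000 bits / 0.00358296 s = 558 kbps.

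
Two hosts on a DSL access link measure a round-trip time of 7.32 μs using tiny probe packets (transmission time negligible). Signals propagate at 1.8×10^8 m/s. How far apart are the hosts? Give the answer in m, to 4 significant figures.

658.8 m

One-way propagation = RTT/2 = 3.66 μs.
d = s × t = 180000000 × 3.66e-06 = 658.8 m.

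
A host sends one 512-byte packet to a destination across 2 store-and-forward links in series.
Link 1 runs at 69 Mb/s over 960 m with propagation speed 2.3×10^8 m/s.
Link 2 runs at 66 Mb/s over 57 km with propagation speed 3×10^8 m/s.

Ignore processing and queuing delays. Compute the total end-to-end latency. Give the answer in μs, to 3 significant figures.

L = 512 × 8 = 4096 bits.
Transmission delays (L/R per hop): 59.3623, 62.0606 μs; sum = 121.423 μs.
Propagation delays (d/s per hop): 4.17391, 190 μs; sum = 194.174 μs.
End-to-end = 316 μs.

316 μs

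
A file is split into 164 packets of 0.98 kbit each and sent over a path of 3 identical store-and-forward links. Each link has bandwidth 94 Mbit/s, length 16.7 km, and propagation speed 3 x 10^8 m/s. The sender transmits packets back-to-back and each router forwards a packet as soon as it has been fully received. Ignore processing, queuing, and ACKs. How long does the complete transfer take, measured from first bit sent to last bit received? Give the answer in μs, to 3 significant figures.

1900 μs

Per-hop transmission t_tx = L/R = 980/94000000 = 10.4255 μs.
Per-hop propagation t_prop = 16700/300000000 = 55.6667 μs.
Pipeline fill: first packet needs 3·t_tx to clear all hops; remaining 163 packets each add one t_tx.
Total = (3+164-1)·t_tx + 3·t_prop = 166·10.4255 + 3·55.6667 = 1900 μs.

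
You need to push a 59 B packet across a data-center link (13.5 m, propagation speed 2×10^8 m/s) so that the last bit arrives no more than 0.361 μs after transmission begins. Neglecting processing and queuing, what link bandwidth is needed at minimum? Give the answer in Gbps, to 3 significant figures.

L = 472 bits.
Propagation delay = 13.5 / 200000000 = 0.0675 μs.
Transmission budget = 0.361 − 0.0675 = 0.2935 μs.
R ≥ L / t_tx = 472 bits / 2.935e-07 s = 1.61 Gbps.

1.61 Gbps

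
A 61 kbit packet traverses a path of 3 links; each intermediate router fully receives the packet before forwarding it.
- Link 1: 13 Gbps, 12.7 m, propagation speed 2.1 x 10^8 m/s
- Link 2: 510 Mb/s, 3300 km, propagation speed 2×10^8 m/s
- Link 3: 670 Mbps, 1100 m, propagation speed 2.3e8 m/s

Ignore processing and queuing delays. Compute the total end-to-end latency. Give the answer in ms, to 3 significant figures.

16.7 ms

L = 61000 bits.
Transmission delays (L/R per hop): 0.00469231, 0.119608, 0.0910448 ms; sum = 0.215345 ms.
Propagation delays (d/s per hop): 6.04762e-05, 16.5, 0.00478261 ms; sum = 16.5048 ms.
End-to-end = 16.7 ms.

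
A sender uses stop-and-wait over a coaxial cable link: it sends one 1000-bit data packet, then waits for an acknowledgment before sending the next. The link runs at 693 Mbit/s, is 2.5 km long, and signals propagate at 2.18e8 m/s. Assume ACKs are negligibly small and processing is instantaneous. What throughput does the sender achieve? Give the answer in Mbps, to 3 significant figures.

41.0 Mbps

t_tx = L/R = 1000/693000000 = 1.443e-06 s.
t_prop = 2500/2.18e+08 = 1.14679e-05 s; RTT = 2.29358e-05 s.
Cycle = t_tx + RTT = 2.43788e-05 s.
Throughput = L / cycle = 1000 / 2.43788e-05 = 41.0 Mbps.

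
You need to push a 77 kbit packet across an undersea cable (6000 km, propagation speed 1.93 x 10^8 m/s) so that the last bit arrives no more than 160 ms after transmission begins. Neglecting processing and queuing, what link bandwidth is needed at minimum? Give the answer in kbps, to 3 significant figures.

597 kbps

Propagation delay = 6000000 / 193000000 = 31.0881 ms.
Transmission budget = 160 − 31.0881 = 128.912 ms.
R ≥ L / t_tx = 77000 bits / 0.128912 s = 597 kbps.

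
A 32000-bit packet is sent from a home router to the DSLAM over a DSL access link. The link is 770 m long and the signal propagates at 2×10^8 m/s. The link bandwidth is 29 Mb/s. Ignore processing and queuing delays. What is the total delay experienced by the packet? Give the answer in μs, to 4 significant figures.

Transmission delay = L/R = 32000 / 29000000 = 1103.45 μs.
Propagation delay = d/s = 770 m / 200000000 m/s = 3.85 μs.
Total = 1107 μs.

1107 μs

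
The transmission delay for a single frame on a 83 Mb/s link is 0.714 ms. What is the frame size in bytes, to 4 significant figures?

L = R × t_tx = 83000000 b/s × 0.000714 s = 59262 bits.
In bytes: 59262 / 8 = 7408 bytes.

7408 bytes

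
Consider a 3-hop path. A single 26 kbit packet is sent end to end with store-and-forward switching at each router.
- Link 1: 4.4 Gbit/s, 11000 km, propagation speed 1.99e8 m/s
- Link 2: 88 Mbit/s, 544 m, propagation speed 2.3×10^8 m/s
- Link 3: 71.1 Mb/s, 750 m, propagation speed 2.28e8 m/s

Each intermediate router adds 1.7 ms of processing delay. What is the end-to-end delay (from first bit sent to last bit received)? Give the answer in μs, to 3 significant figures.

59300 μs

L = 26000 bits.
Transmission delays (L/R per hop): 5.90909, 295.455, 365.682 μs; sum = 667.046 μs.
Propagation delays (d/s per hop): 55276.4, 2.36522, 3.28947 μs; sum = 55282 μs.
Processing at 2 router(s): 2 × 1.7 ms = 3400 μs.
End-to-end = 59300 μs.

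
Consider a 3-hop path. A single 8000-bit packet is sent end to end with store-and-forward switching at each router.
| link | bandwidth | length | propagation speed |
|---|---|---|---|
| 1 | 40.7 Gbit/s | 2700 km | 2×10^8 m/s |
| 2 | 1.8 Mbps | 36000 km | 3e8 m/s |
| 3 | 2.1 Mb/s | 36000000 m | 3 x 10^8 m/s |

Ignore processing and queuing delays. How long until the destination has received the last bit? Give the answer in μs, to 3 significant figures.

Transmission delays (L/R per hop): 0.19656, 4444.44, 3809.52 μs; sum = 8254.16 μs.
Propagation delays (d/s per hop): 13500, 120000, 120000 μs; sum = 253500 μs.
End-to-end = 262000 μs.

262000 μs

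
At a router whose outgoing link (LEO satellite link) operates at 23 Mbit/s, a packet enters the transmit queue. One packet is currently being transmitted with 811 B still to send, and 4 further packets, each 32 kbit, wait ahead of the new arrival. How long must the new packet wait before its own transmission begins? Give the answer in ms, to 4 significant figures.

5.847 ms

Each queued packet: L/R = 32000/23000000 = 1.3913 ms.
4 queued → 5.56522 ms.
Plus remaining 6488 bits of current packet: 0.282087 ms.
Queuing delay = 5.847 ms.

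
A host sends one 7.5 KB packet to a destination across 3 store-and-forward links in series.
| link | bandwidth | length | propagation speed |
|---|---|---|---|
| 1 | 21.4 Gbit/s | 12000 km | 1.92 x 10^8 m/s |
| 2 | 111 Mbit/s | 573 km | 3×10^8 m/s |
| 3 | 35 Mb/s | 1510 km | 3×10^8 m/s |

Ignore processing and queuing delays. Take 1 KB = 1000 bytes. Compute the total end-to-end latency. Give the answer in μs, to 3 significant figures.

L = 60000 bits.
Transmission delays (L/R per hop): 2.80374, 540.541, 1714.29 μs; sum = 2257.63 μs.
Propagation delays (d/s per hop): 62500, 1910, 5033.33 μs; sum = 69443.3 μs.
End-to-end = 71700 μs.

71700 μs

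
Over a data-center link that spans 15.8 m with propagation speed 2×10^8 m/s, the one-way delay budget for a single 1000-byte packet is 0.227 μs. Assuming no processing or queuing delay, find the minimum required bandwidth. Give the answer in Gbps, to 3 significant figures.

L = 8000 bits.
Propagation delay = 15.8 / 200000000 = 0.079 μs.
Transmission budget = 0.227 − 0.079 = 0.148 μs.
R ≥ L / t_tx = 8000 bits / 1.48e-07 s = 54.1 Gbps.

54.1 Gbps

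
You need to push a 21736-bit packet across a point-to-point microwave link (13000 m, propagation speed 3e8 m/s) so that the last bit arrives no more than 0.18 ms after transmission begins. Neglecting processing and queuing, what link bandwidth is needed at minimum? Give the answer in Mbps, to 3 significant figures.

159 Mbps

Propagation delay = 13000 / 300000000 = 0.0433333 ms.
Transmission budget = 0.18 − 0.0433333 = 0.136667 ms.
R ≥ L / t_tx = 21736 bits / 0.000136667 s = 159 Mbps.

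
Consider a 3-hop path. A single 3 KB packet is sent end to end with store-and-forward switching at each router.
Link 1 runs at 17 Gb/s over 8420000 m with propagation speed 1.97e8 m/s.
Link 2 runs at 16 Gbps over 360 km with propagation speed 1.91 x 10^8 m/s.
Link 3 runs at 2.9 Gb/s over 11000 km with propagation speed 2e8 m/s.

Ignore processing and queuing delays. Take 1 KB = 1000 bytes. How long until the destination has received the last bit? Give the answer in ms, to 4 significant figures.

L = 24000 bits.
Transmission delays (L/R per hop): 0.00141176, 0.0015, 0.00827586 ms; sum = 0.0111876 ms.
Propagation delays (d/s per hop): 42.7411, 1.88482, 55 ms; sum = 99.6259 ms.
End-to-end = 99.64 ms.

99.64 ms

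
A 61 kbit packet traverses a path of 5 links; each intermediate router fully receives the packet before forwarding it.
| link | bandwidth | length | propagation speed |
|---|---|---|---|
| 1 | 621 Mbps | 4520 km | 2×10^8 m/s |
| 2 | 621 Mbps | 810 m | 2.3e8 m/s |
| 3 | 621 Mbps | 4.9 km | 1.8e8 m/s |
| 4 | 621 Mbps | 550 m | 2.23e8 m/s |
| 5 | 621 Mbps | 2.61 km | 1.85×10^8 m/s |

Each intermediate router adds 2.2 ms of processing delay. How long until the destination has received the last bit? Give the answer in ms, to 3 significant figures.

L = 61000 bits.
Transmission delay per hop = L/R = 61000/621000000 = 0.0982287 ms; 5 hops → 0.491143 ms.
Propagation delays (d/s per hop): 22.6, 0.00352174, 0.0272222, 0.00246637, 0.0141081 ms; sum = 22.6473 ms.
Processing at 4 router(s): 4 × 2.2 ms = 8.8 ms.
End-to-end = 31.9 ms.

31.9 ms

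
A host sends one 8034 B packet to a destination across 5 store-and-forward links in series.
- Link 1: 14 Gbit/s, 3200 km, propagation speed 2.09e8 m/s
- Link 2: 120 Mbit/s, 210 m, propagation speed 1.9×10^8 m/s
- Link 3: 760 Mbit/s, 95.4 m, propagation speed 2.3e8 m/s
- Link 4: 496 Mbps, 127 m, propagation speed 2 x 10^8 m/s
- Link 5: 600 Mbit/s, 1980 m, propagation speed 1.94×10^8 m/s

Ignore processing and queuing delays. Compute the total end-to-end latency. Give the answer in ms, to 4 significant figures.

L = 8034 × 8 = 64272 bits.
Transmission delays (L/R per hop): 0.00459086, 0.5356, 0.0845684, 0.129581, 0.10712 ms; sum = 0.86146 ms.
Propagation delays (d/s per hop): 15.311, 0.00110526, 0.000414783, 0.000635, 0.0102062 ms; sum = 15.3234 ms.
End-to-end = 16.18 ms.

16.18 ms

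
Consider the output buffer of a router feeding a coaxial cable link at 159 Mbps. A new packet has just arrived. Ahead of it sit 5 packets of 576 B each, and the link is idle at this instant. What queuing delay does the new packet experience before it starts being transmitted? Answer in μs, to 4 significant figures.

Each queued packet: L/R = 4608/159000000 = 28.9811 μs.
5 queued → 144.906 μs.
Queuing delay = 144.9 μs.

144.9 μs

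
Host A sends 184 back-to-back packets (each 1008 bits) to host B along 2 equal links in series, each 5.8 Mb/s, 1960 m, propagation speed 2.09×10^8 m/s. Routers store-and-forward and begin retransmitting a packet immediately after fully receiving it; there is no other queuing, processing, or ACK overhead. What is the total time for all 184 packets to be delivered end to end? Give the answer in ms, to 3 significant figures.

32.2 ms

Per-hop transmission t_tx = L/R = 1008/5800000 = 0.173793 ms.
Per-hop propagation t_prop = 1960/209000000 = 0.00937799 ms.
Pipeline fill: first packet needs 2·t_tx to clear all hops; remaining 183 packets each add one t_tx.
Total = (2+184-1)·t_tx + 2·t_prop = 185·0.173793 + 2·0.00937799 = 32.2 ms.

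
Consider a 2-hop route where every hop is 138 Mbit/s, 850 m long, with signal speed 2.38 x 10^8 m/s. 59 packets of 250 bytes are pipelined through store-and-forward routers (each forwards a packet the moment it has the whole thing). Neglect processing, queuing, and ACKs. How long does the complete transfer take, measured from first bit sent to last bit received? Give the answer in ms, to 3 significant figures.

Per-hop transmission t_tx = L/R = 2000/138000000 = 0.0144928 ms.
Per-hop propagation t_prop = 850/238000000 = 0.00357143 ms.
Pipeline fill: first packet needs 2·t_tx to clear all hops; remaining 58 packets each add one t_tx.
Total = (2+59-1)·t_tx + 2·t_prop = 60·0.0144928 + 2·0.00357143 = 0.877 ms.

0.877 ms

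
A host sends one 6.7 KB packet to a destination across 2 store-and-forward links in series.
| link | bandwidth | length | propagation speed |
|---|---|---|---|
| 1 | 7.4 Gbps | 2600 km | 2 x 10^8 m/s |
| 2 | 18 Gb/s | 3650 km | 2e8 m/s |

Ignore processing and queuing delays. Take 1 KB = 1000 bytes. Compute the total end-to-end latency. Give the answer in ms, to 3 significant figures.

L = 53600 bits.
Transmission delays (L/R per hop): 0.00724324, 0.00297778 ms; sum = 0.010221 ms.
Propagation delays (d/s per hop): 13, 18.25 ms; sum = 31.25 ms.
End-to-end = 31.3 ms.

31.3 ms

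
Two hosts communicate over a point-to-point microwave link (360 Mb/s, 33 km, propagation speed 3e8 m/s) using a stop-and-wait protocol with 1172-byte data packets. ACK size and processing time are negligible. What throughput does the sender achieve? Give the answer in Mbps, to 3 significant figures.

t_tx = L/R = 9376/360000000 = 2.60444e-05 s.
t_prop = 33000/300000000 = 0.00011 s; RTT = 0.00022 s.
Cycle = t_tx + RTT = 0.000246044 s.
Throughput = L / cycle = 9376 / 0.000246044 = 38.1 Mbps.

38.1 Mbps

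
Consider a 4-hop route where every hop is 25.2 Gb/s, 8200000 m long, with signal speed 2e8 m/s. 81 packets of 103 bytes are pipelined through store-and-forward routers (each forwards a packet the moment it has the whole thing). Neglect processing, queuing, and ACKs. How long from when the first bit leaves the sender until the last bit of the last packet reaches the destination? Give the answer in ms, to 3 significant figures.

Per-hop transmission t_tx = L/R = 824/25200000000 = 3.26984e-05 ms.
Per-hop propagation t_prop = 8200000/200000000 = 41 ms.
Pipeline fill: first packet needs 4·t_tx to clear all hops; remaining 80 packets each add one t_tx.
Total = (4+81-1)·t_tx + 4·t_prop = 84·3.26984e-05 + 4·41 = 164 ms.

164 ms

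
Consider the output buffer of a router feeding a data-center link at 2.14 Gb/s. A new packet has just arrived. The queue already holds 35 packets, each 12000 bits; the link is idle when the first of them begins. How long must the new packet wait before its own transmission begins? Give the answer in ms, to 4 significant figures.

0.1963 ms

Each queued packet: L/R = 12000/2.14e+09 = 0.00560748 ms.
35 queued → 0.196262 ms.
Queuing delay = 0.1963 ms.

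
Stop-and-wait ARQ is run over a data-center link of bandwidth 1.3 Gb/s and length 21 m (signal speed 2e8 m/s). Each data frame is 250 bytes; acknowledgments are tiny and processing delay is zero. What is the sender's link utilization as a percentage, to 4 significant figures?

87.99 %

t_tx = L/R = 2000/1300000000 = 1.53846e-06 s.
t_prop = 21/200000000 = 1.05e-07 s; RTT = 2.1e-07 s.
Cycle = t_tx + RTT = 1.74846e-06 s.
Utilization = t_tx / cycle = 1.53846e-06/1.74846e-06 = 87.99 %.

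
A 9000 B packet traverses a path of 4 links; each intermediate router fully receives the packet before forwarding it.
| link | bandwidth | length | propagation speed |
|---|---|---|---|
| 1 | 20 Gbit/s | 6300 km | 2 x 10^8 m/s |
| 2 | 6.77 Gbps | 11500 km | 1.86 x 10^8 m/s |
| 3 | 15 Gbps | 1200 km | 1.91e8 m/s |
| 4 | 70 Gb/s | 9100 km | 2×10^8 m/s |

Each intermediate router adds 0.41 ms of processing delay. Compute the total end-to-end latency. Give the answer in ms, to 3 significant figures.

146 ms

L = 9000 × 8 = 72000 bits.
Transmission delays (L/R per hop): 0.0036, 0.0106352, 0.0048, 0.00102857 ms; sum = 0.0200637 ms.
Propagation delays (d/s per hop): 31.5, 61.828, 6.28272, 45.5 ms; sum = 145.111 ms.
Processing at 3 router(s): 3 × 0.41 ms = 1.23 ms.
End-to-end = 146 ms.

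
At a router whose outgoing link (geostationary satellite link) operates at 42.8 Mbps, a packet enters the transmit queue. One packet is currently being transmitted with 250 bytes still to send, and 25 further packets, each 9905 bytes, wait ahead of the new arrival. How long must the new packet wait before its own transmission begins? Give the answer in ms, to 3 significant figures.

46.3 ms

Each queued packet: L/R = 79240/42800000 = 1.8514 ms.
25 queued → 46.285 ms.
Plus remaining 2000 bits of current packet: 0.046729 ms.
Queuing delay = 46.3 ms.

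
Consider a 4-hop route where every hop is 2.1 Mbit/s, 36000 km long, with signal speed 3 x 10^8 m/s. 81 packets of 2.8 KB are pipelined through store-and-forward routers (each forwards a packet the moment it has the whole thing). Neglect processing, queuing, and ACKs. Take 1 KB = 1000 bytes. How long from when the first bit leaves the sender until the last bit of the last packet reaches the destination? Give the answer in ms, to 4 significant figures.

1376 ms

Per-hop transmission t_tx = L/R = 22400/2100000 = 10.6667 ms.
Per-hop propagation t_prop = 36000000/300000000 = 120 ms.
Pipeline fill: first packet needs 4·t_tx to clear all hops; remaining 80 packets each add one t_tx.
Total = (4+81-1)·t_tx + 4·t_prop = 84·10.6667 + 4·120 = 1376 ms.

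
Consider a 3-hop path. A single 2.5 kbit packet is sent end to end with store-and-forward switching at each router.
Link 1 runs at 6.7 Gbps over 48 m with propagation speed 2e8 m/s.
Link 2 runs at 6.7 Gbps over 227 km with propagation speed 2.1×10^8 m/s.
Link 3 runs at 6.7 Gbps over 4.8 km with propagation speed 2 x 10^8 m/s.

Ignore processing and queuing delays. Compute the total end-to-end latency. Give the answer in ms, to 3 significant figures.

1.11 ms

L = 2500 bits.
Transmission delay per hop = L/R = 2500/6700000000 = 0.000373134 ms; 3 hops → 0.0011194 ms.
Propagation delays (d/s per hop): 0.00024, 1.08095, 0.024 ms; sum = 1.10519 ms.
End-to-end = 1.11 ms.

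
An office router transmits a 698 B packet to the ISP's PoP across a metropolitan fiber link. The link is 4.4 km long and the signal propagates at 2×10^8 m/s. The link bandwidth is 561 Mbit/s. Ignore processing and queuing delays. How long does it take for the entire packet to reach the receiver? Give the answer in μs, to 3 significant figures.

32.0 μs

L = 698 × 8 = 5584 bits.
Transmission delay = L/R = 5584 / 561000000 = 9.95365 μs.
Propagation delay = d/s = 4400 m / 200000000 m/s = 22 μs.
Total = 32.0 μs.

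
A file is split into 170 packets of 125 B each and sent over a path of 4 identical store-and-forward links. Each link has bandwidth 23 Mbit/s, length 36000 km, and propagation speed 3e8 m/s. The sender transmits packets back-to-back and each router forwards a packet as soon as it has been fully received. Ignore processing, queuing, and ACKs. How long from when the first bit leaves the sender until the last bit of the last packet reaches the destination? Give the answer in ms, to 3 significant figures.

488 ms

Per-hop transmission t_tx = L/R = 1000/23000000 = 0.0434783 ms.
Per-hop propagation t_prop = 36000000/300000000 = 120 ms.
Pipeline fill: first packet needs 4·t_tx to clear all hops; remaining 169 packets each add one t_tx.
Total = (4+170-1)·t_tx + 4·t_prop = 173·0.0434783 + 4·120 = 488 ms.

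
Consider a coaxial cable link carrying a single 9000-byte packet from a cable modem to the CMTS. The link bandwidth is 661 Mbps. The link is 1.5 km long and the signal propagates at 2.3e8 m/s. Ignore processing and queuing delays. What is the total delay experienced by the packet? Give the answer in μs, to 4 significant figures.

115.4 μs

L = 9000 × 8 = 72000 bits.
Transmission delay = L/R = 72000 / 661000000 = 108.926 μs.
Propagation delay = d/s = 1500 m / 2.3e+08 m/s = 6.52174 μs.
Total = 115.4 μs.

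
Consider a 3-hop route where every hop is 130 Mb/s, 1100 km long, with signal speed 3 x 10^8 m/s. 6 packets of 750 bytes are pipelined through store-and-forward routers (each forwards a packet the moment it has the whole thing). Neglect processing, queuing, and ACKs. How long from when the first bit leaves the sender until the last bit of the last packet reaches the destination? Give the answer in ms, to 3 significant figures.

11.4 ms

Per-hop transmission t_tx = L/R = 6000/130000000 = 0.0461538 ms.
Per-hop propagation t_prop = 1100000/300000000 = 3.66667 ms.
Pipeline fill: first packet needs 3·t_tx to clear all hops; remaining 5 packets each add one t_tx.
Total = (3+6-1)·t_tx + 3·t_prop = 8·0.0461538 + 3·3.66667 = 11.4 ms.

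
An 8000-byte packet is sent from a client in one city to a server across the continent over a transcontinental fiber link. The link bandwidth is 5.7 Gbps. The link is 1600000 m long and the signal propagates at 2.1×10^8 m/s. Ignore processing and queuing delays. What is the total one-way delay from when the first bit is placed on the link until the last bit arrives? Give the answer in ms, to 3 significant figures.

L = 8000 × 8 = 64000 bits.
Transmission delay = L/R = 64000 / 5700000000 = 0.0112281 ms.
Propagation delay = d/s = 1600000 m / 210000000 m/s = 7.61905 ms.
Total = 7.63 ms.

7.63 ms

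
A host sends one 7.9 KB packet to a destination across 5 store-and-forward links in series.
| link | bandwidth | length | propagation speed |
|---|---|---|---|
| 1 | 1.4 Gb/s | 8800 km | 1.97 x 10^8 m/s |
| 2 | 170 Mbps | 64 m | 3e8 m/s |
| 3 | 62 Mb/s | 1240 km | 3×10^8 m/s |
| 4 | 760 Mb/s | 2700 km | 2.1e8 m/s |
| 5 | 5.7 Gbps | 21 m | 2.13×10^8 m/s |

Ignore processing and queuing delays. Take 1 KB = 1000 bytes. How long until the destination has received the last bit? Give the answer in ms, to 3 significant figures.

63.2 ms

L = 63200 bits.
Transmission delays (L/R per hop): 0.0451429, 0.371765, 1.01935, 0.0831579, 0.0110877 ms; sum = 1.53051 ms.
Propagation delays (d/s per hop): 44.6701, 0.000213333, 4.13333, 12.8571, 9.85915e-05 ms; sum = 61.6608 ms.
End-to-end = 63.2 ms.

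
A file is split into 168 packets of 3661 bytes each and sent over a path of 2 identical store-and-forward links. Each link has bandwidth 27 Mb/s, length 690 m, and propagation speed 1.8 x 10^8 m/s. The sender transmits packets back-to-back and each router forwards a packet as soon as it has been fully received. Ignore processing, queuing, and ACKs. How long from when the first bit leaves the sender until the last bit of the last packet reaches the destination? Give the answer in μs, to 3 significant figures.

Per-hop transmission t_tx = L/R = 29288/27000000 = 1084.74 μs.
Per-hop propagation t_prop = 690/180000000 = 3.83333 μs.
Pipeline fill: first packet needs 2·t_tx to clear all hops; remaining 167 packets each add one t_tx.
Total = (2+168-1)·t_tx + 2·t_prop = 169·1084.74 + 2·3.83333 = 183000 μs.

183000 μs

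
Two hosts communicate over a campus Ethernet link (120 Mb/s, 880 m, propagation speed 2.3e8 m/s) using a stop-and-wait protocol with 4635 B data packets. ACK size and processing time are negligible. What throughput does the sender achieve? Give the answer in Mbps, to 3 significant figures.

t_tx = L/R = 37080/120000000 = 0.000309 s.
t_prop = 880/2.3e+08 = 3.82609e-06 s; RTT = 7.65217e-06 s.
Cycle = t_tx + RTT = 0.000316652 s.
Throughput = L / cycle = 37080 / 0.000316652 = 117 Mbps.

117 Mbps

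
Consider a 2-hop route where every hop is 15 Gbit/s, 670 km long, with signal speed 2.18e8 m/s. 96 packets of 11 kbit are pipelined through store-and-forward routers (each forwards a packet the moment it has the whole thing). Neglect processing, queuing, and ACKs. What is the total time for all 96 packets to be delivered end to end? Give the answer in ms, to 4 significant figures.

Per-hop transmission t_tx = L/R = 11000/15000000000 = 0.000733333 ms.
Per-hop propagation t_prop = 670000/2.18e+08 = 3.07339 ms.
Pipeline fill: first packet needs 2·t_tx to clear all hops; remaining 95 packets each add one t_tx.
Total = (2+96-1)·t_tx + 2·t_prop = 97·0.000733333 + 2·3.07339 = 6.218 ms.

6.218 ms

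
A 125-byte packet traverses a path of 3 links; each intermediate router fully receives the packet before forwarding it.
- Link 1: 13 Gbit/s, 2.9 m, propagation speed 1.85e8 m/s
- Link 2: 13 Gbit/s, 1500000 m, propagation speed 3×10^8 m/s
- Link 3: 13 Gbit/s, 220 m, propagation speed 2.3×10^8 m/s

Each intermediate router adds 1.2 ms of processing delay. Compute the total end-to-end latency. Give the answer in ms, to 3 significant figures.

L = 125 × 8 = 1000 bits.
Transmission delay per hop = L/R = 1000/13000000000 = 7.69231e-05 ms; 3 hops → 0.000230769 ms.
Propagation delays (d/s per hop): 1.56757e-05, 5, 0.000956522 ms; sum = 5.00097 ms.
Processing at 2 router(s): 2 × 1.2 ms = 2.4 ms.
End-to-end = 7.40 ms.

7.40 ms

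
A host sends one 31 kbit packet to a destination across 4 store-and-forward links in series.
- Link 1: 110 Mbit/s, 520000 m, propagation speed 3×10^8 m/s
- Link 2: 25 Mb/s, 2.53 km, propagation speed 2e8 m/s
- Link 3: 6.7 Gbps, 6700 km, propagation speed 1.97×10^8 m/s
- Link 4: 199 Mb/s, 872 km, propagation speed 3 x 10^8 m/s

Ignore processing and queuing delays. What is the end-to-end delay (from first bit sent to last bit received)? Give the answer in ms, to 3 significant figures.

40.3 ms

L = 31000 bits.
Transmission delays (L/R per hop): 0.281818, 1.24, 0.00462687, 0.155779 ms; sum = 1.68222 ms.
Propagation delays (d/s per hop): 1.73333, 0.01265, 34.0102, 2.90667 ms; sum = 38.6628 ms.
End-to-end = 40.3 ms.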